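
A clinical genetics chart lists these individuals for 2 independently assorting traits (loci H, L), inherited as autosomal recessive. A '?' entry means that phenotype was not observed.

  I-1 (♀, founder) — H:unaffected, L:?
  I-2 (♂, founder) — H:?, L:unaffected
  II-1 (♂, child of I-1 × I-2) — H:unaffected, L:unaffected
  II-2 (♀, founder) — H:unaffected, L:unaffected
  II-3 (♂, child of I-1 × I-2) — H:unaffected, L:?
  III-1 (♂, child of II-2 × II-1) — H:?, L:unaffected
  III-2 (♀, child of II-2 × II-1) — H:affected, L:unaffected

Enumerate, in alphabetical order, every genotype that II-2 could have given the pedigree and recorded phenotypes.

H/I-1 un ·: HH|Hh
H/I-2 ? ·: HH|Hh|hh
H/II-1 un I-1×I-2: Hh
H/II-2 un ·: Hh
H/II-3 un I-1×I-2: HH|Hh
H/III-1 ? II-2×II-1: HH|Hh|hh
H/III-2 aff II-2×II-1: hh
⇒ H over [I-1,I-2,II-1,II-2,II-3,III-1,III-2]: 24 consistent
L/I-1 ? ·: LL|Ll|ll
L/I-2 un ·: LL|Ll
L/II-1 un I-1×I-2: LL|Ll
L/II-2 un ·: LL|Ll
L/II-3 ? I-1×I-2: LL|Ll|ll
L/III-1 un II-2×II-1: LL|Ll
L/III-2 un II-2×II-1: LL|Ll
⇒ L over [I-1,I-2,II-1,II-2,II-3,III-1,III-2]: 120 consistent

II-2 ∈ {Hh LL, Hh Ll}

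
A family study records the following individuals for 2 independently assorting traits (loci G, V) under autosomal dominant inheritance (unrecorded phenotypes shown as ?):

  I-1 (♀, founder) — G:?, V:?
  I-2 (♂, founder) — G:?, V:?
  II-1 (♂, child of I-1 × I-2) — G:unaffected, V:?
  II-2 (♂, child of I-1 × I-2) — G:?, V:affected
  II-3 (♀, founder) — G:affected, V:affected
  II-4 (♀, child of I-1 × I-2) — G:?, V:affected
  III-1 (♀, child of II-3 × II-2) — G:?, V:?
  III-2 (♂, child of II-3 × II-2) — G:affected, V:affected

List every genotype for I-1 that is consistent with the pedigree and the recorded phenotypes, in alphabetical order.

G/I-1 ? ·: gg|Gg
G/I-2 ? ·: gg|Gg
G/II-1 un I-1×I-2: gg
G/II-2 ? I-1×I-2: gg|Gg|GG
G/II-3 aff ·: Gg|GG
G/II-4 ? I-1×I-2: gg|Gg|GG
G/III-1 ? II-3×II-2: gg|Gg|GG
G/III-2 aff II-3×II-2: Gg|GG
⇒ G over [I-1,I-2,II-1,II-2,II-3,II-4,III-1,III-2]: 109 consistent
V/I-1 ? ·: vv|Vv|VV
V/I-2 ? ·: vv|Vv|VV
V/II-1 ? I-1×I-2: vv|Vv|VV
V/II-2 aff I-1×I-2: Vv|VV
V/II-3 aff ·: Vv|VV
V/II-4 aff I-1×I-2: Vv|VV
V/III-1 ? II-3×II-2: vv|Vv|VV
V/III-2 aff II-3×II-2: Vv|VV
⇒ V over [I-1,I-2,II-1,II-2,II-3,II-4,III-1,III-2]: 275 consistent

I-1 ∈ {Gg VV, Gg Vv, Gg vv, gg VV, gg Vv, gg vv}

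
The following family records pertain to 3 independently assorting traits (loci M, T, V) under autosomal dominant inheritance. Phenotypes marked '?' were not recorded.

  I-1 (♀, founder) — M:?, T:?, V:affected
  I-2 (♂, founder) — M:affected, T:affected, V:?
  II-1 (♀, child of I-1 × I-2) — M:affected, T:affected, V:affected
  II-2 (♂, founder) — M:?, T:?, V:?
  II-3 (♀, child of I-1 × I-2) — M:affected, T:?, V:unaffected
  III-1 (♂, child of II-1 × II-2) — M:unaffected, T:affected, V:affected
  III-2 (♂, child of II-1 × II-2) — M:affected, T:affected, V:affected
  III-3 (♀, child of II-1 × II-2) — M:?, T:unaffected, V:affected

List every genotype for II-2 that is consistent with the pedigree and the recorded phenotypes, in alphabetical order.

M/I-1 ? ·: mm|Mm|MM
M/I-2 aff ·: Mm|MM
M/II-1 aff I-1×I-2: Mm
M/II-2 ? ·: mm|Mm
M/II-3 aff I-1×I-2: Mm|MM
M/III-1 un II-1×II-2: mm
M/III-2 aff II-1×II-2: Mm|MM
M/III-3 ? II-1×II-2: mm|Mm|MM
⇒ M over [I-1,I-2,II-1,II-2,II-3,III-1,III-2,III-3]: 64 consistent
T/I-1 ? ·: tt|Tt|TT
T/I-2 aff ·: Tt|TT
T/II-1 aff I-1×I-2: Tt
T/II-2 ? ·: tt|Tt
T/II-3 ? I-1×I-2: tt|Tt|TT
T/III-1 aff II-1×II-2: Tt|TT
T/III-2 aff II-1×II-2: Tt|TT
T/III-3 un II-1×II-2: tt
⇒ T over [I-1,I-2,II-1,II-2,II-3,III-1,III-2,III-3]: 50 consistent
V/I-1 aff ·: Vv
V/I-2 ? ·: vv|Vv
V/II-1 aff I-1×I-2: Vv|VV
V/II-2 ? ·: vv|Vv|VV
V/II-3 un I-1×I-2: vv
V/III-1 aff II-1×II-2: Vv|VV
V/III-2 aff II-1×II-2: Vv|VV
V/III-3 aff II-1×II-2: Vv|VV
⇒ V over [I-1,I-2,II-1,II-2,II-3,III-1,III-2,III-3]: 44 consistent

II-2 ∈ {Mm Tt VV, Mm Tt Vv, Mm Tt vv, Mm tt VV, Mm tt Vv, Mm tt vv, mm Tt VV, mm Tt Vv, mm Tt vv, mm tt VV, mm tt Vv, mm tt vv}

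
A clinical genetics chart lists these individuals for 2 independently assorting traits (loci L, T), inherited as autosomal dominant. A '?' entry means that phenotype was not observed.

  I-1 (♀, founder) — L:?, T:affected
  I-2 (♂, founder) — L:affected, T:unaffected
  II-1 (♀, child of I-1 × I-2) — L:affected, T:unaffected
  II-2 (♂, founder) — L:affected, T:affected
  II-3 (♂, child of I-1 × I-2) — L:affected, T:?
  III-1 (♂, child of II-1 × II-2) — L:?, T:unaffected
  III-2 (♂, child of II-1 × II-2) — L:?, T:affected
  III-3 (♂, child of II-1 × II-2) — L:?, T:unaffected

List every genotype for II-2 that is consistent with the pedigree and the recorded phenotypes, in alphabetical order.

II-2 ∈ {LL Tt, Ll Tt}

L/I-1 ? ·: ll|Ll|LL
L/I-2 aff ·: Ll|LL
L/II-1 aff I-1×I-2: Ll|LL
L/II-2 aff ·: Ll|LL
L/II-3 aff I-1×I-2: Ll|LL
L/III-1 ? II-1×II-2: ll|Ll|LL
L/III-2 ? II-1×II-2: ll|Ll|LL
L/III-3 ? II-1×II-2: ll|Ll|LL
⇒ L over [I-1,I-2,II-1,II-2,II-3,III-1,III-2,III-3]: 343 consistent
T/I-1 aff ·: Tt
T/I-2 un ·: tt
T/II-1 un I-1×I-2: tt
T/II-2 aff ·: Tt
T/II-3 ? I-1×I-2: tt|Tt
T/III-1 un II-1×II-2: tt
T/III-2 aff II-1×II-2: Tt
T/III-3 un II-1×II-2: tt
⇒ T over [I-1,I-2,II-1,II-2,II-3,III-1,III-2,III-3]: 2 consistent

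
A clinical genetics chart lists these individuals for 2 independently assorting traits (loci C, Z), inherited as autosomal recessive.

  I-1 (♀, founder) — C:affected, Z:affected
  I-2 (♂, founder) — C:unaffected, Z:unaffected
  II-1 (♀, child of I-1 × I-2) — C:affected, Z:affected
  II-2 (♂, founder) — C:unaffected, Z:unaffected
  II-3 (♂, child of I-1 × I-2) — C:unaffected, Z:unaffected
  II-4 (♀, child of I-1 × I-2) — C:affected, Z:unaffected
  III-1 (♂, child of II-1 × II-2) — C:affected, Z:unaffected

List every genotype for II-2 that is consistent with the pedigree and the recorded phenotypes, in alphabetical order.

II-2 ∈ {Cc ZZ, Cc Zz}

C/I-1 aff ·: cc
C/I-2 un ·: Cc
C/II-1 aff I-1×I-2: cc
C/II-2 un ·: Cc
C/II-3 un I-1×I-2: Cc
C/II-4 aff I-1×I-2: cc
C/III-1 aff II-1×II-2: cc
⇒ C over [I-1,I-2,II-1,II-2,II-3,II-4,III-1]: 1 consistent
Z/I-1 aff ·: zz
Z/I-2 un ·: Zz
Z/II-1 aff I-1×I-2: zz
Z/II-2 un ·: ZZ|Zz
Z/II-3 un I-1×I-2: Zz
Z/II-4 un I-1×I-2: Zz
Z/III-1 un II-1×II-2: Zz
⇒ Z over [I-1,I-2,II-1,II-2,II-3,II-4,III-1]: 2 consistent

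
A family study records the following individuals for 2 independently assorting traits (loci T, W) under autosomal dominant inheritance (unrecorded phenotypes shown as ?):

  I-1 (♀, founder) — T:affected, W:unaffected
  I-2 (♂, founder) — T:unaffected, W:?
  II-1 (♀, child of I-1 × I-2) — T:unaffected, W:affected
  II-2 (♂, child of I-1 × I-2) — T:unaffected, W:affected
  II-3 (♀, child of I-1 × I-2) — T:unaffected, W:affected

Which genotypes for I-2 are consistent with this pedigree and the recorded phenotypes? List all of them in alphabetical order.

I-2 ∈ {tt WW, tt Ww}

T/I-1 aff ·: Tt
T/I-2 un ·: tt
T/II-1 un I-1×I-2: tt
T/II-2 un I-1×I-2: tt
T/II-3 un I-1×I-2: tt
⇒ T over [I-1,I-2,II-1,II-2,II-3]: 1 consistent
W/I-1 un ·: ww
W/I-2 ? ·: Ww|WW
W/II-1 aff I-1×I-2: Ww
W/II-2 aff I-1×I-2: Ww
W/II-3 aff I-1×I-2: Ww
⇒ W over [I-1,I-2,II-1,II-2,II-3]: 2 consistent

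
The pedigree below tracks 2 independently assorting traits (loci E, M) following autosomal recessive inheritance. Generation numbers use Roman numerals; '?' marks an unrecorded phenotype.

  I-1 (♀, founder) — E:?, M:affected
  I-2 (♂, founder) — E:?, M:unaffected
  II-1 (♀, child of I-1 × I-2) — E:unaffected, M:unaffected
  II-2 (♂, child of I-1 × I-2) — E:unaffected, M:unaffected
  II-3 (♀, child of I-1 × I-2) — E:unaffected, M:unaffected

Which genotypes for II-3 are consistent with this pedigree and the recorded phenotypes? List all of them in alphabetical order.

II-3 ∈ {EE Mm, Ee Mm}

E/I-1 ? ·: EE|Ee|ee
E/I-2 ? ·: EE|Ee|ee
E/II-1 un I-1×I-2: EE|Ee
E/II-2 un I-1×I-2: EE|Ee
E/II-3 un I-1×I-2: EE|Ee
⇒ E over [I-1,I-2,II-1,II-2,II-3]: 29 consistent
M/I-1 aff ·: mm
M/I-2 un ·: MM|Mm
M/II-1 un I-1×I-2: Mm
M/II-2 un I-1×I-2: Mm
M/II-3 un I-1×I-2: Mm
⇒ M over [I-1,I-2,II-1,II-2,II-3]: 2 consistent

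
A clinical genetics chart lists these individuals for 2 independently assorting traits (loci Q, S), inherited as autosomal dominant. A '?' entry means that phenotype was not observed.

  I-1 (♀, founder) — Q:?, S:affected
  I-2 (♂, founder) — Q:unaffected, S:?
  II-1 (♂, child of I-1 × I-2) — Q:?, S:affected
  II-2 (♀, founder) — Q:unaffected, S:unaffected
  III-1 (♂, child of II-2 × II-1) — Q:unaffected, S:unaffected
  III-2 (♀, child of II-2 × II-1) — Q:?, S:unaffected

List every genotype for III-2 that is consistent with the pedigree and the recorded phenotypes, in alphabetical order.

III-2 ∈ {Qq ss, qq ss}

Q/I-1 ? ·: qq|Qq|QQ
Q/I-2 un ·: qq
Q/II-1 ? I-1×I-2: qq|Qq
Q/II-2 un ·: qq
Q/III-1 un II-2×II-1: qq
Q/III-2 ? II-2×II-1: qq|Qq
⇒ Q over [I-1,I-2,II-1,II-2,III-1,III-2]: 6 consistent
S/I-1 aff ·: Ss|SS
S/I-2 ? ·: ss|Ss|SS
S/II-1 aff I-1×I-2: Ss
S/II-2 un ·: ss
S/III-1 un II-2×II-1: ss
S/III-2 un II-2×II-1: ss
⇒ S over [I-1,I-2,II-1,II-2,III-1,III-2]: 5 consistent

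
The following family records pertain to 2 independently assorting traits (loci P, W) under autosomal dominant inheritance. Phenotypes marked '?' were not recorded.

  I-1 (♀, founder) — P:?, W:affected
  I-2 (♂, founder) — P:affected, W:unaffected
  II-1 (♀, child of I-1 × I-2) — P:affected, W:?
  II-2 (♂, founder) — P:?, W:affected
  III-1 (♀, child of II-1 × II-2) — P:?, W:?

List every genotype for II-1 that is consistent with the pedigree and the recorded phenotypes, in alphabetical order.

II-1 ∈ {PP Ww, PP ww, Pp Ww, Pp ww}

P/I-1 ? ·: pp|Pp|PP
P/I-2 aff ·: Pp|PP
P/II-1 aff I-1×I-2: Pp|PP
P/II-2 ? ·: pp|Pp|PP
P/III-1 ? II-1×II-2: pp|Pp|PP
⇒ P over [I-1,I-2,II-1,II-2,III-1]: 51 consistent
W/I-1 aff ·: Ww|WW
W/I-2 un ·: ww
W/II-1 ? I-1×I-2: ww|Ww
W/II-2 aff ·: Ww|WW
W/III-1 ? II-1×II-2: ww|Ww|WW
⇒ W over [I-1,I-2,II-1,II-2,III-1]: 13 consistent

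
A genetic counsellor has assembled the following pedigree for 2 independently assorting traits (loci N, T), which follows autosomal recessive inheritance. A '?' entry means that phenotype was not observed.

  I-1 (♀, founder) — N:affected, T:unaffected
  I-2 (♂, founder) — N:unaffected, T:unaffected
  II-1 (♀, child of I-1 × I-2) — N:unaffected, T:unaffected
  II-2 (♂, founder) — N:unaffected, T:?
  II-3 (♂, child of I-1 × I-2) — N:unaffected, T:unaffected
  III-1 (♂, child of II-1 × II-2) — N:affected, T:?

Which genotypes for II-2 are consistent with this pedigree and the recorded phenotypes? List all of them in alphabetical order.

II-2 ∈ {Nn TT, Nn Tt, Nn tt}

N/I-1 aff ·: nn
N/I-2 un ·: NN|Nn
N/II-1 un I-1×I-2: Nn
N/II-2 un ·: Nn
N/II-3 un I-1×I-2: Nn
N/III-1 aff II-1×II-2: nn
⇒ N over [I-1,I-2,II-1,II-2,II-3,III-1]: 2 consistent
T/I-1 un ·: TT|Tt
T/I-2 un ·: TT|Tt
T/II-1 un I-1×I-2: TT|Tt
T/II-2 ? ·: TT|Tt|tt
T/II-3 un I-1×I-2: TT|Tt
T/III-1 ? II-1×II-2: TT|Tt|tt
⇒ T over [I-1,I-2,II-1,II-2,II-3,III-1]: 70 consistent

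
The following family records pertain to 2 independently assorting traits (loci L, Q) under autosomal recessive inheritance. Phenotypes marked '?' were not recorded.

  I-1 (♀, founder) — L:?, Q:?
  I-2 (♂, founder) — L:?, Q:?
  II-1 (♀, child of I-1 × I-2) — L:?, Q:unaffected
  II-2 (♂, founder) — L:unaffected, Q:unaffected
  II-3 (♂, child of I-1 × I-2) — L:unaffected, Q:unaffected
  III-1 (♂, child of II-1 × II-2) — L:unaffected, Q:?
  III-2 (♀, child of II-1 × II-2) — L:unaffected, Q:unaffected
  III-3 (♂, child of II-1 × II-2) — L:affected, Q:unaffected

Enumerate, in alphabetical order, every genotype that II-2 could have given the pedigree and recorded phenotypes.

II-2 ∈ {Ll QQ, Ll Qq}

L/I-1 ? ·: LL|Ll|ll
L/I-2 ? ·: LL|Ll|ll
L/II-1 ? I-1×I-2: Ll|ll
L/II-2 un ·: Ll
L/II-3 un I-1×I-2: LL|Ll
L/III-1 un II-1×II-2: LL|Ll
L/III-2 un II-1×II-2: LL|Ll
L/III-3 aff II-1×II-2: ll
⇒ L over [I-1,I-2,II-1,II-2,II-3,III-1,III-2,III-3]: 44 consistent
Q/I-1 ? ·: QQ|Qq|qq
Q/I-2 ? ·: QQ|Qq|qq
Q/II-1 un I-1×I-2: QQ|Qq
Q/II-2 un ·: QQ|Qq
Q/II-3 un I-1×I-2: QQ|Qq
Q/III-1 ? II-1×II-2: QQ|Qq|qq
Q/III-2 un II-1×II-2: QQ|Qq
Q/III-3 un II-1×II-2: QQ|Qq
⇒ Q over [I-1,I-2,II-1,II-2,II-3,III-1,III-2,III-3]: 263 consistent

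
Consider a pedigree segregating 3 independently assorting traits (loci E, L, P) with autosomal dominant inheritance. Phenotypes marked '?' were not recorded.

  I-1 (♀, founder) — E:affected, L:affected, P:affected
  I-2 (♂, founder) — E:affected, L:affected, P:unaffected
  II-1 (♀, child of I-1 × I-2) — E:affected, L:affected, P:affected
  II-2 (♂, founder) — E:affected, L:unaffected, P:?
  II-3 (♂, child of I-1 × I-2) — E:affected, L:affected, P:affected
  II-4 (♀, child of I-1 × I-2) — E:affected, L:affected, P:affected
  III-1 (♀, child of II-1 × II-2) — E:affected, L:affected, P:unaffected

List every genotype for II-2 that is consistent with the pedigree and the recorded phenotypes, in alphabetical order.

II-2 ∈ {EE ll Pp, EE ll pp, Ee ll Pp, Ee ll pp}

E/I-1 aff ·: Ee|EE
E/I-2 aff ·: Ee|EE
E/II-1 aff I-1×I-2: Ee|EE
E/II-2 aff ·: Ee|EE
E/II-3 aff I-1×I-2: Ee|EE
E/II-4 aff I-1×I-2: Ee|EE
E/III-1 aff II-1×II-2: Ee|EE
⇒ E over [I-1,I-2,II-1,II-2,II-3,II-4,III-1]: 87 consistent
L/I-1 aff ·: Ll|LL
L/I-2 aff ·: Ll|LL
L/II-1 aff I-1×I-2: Ll|LL
L/II-2 un ·: ll
L/II-3 aff I-1×I-2: Ll|LL
L/II-4 aff I-1×I-2: Ll|LL
L/III-1 aff II-1×II-2: Ll
⇒ L over [I-1,I-2,II-1,II-2,II-3,II-4,III-1]: 25 consistent
P/I-1 aff ·: Pp|PP
P/I-2 un ·: pp
P/II-1 aff I-1×I-2: Pp
P/II-2 ? ·: pp|Pp
P/II-3 aff I-1×I-2: Pp
P/II-4 aff I-1×I-2: Pp
P/III-1 un II-1×II-2: pp
⇒ P over [I-1,I-2,II-1,II-2,II-3,II-4,III-1]: 4 consistent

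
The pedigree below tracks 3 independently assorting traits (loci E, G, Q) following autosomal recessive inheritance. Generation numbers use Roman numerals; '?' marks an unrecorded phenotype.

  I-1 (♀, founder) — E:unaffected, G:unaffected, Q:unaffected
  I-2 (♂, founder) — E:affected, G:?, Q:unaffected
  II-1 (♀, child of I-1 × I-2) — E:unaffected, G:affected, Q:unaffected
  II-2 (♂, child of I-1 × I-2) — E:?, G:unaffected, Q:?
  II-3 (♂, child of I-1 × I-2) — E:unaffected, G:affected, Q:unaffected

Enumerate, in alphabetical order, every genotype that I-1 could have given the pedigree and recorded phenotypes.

I-1 ∈ {EE Gg QQ, EE Gg Qq, Ee Gg QQ, Ee Gg Qq}

E/I-1 un ·: EE|Ee
E/I-2 aff ·: ee
E/II-1 un I-1×I-2: Ee
E/II-2 ? I-1×I-2: Ee|ee
E/II-3 un I-1×I-2: Ee
⇒ E over [I-1,I-2,II-1,II-2,II-3]: 3 consistent
G/I-1 un ·: Gg
G/I-2 ? ·: Gg|gg
G/II-1 aff I-1×I-2: gg
G/II-2 un I-1×I-2: GG|Gg
G/II-3 aff I-1×I-2: gg
⇒ G over [I-1,I-2,II-1,II-2,II-3]: 3 consistent
Q/I-1 un ·: QQ|Qq
Q/I-2 un ·: QQ|Qq
Q/II-1 un I-1×I-2: QQ|Qq
Q/II-2 ? I-1×I-2: QQ|Qq|qq
Q/II-3 un I-1×I-2: QQ|Qq
⇒ Q over [I-1,I-2,II-1,II-2,II-3]: 29 consistent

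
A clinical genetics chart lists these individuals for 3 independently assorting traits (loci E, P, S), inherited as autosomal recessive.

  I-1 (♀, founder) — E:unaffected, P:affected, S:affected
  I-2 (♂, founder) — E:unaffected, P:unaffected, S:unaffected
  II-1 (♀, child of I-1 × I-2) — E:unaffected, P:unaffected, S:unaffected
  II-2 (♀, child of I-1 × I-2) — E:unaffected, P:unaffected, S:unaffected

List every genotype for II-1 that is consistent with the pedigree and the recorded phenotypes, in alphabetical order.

E/I-1 un ·: EE|Ee
E/I-2 un ·: EE|Ee
E/II-1 un I-1×I-2: EE|Ee
E/II-2 un I-1×I-2: EE|Ee
⇒ E over [I-1,I-2,II-1,II-2]: 13 consistent
P/I-1 aff ·: pp
P/I-2 un ·: PP|Pp
P/II-1 un I-1×I-2: Pp
P/II-2 un I-1×I-2: Pp
⇒ P over [I-1,I-2,II-1,II-2]: 2 consistent
S/I-1 aff ·: ss
S/I-2 un ·: SS|Ss
S/II-1 un I-1×I-2: Ss
S/II-2 un I-1×I-2: Ss
⇒ S over [I-1,I-2,II-1,II-2]: 2 consistent

II-1 ∈ {EE Pp Ss, Ee Pp Ss}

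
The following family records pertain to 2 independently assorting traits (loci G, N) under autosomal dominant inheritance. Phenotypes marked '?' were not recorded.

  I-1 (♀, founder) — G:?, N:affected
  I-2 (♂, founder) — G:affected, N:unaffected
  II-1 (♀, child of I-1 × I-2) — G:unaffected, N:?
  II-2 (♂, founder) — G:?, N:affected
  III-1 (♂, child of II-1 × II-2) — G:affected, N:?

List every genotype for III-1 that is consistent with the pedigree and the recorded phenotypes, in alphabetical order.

G/I-1 ? ·: gg|Gg
G/I-2 aff ·: Gg
G/II-1 un I-1×I-2: gg
G/II-2 ? ·: Gg|GG
G/III-1 aff II-1×II-2: Gg
⇒ G over [I-1,I-2,II-1,II-2,III-1]: 4 consistent
N/I-1 aff ·: Nn|NN
N/I-2 un ·: nn
N/II-1 ? I-1×I-2: nn|Nn
N/II-2 aff ·: Nn|NN
N/III-1 ? II-1×II-2: nn|Nn|NN
⇒ N over [I-1,I-2,II-1,II-2,III-1]: 13 consistent

III-1 ∈ {Gg NN, Gg Nn, Gg nn}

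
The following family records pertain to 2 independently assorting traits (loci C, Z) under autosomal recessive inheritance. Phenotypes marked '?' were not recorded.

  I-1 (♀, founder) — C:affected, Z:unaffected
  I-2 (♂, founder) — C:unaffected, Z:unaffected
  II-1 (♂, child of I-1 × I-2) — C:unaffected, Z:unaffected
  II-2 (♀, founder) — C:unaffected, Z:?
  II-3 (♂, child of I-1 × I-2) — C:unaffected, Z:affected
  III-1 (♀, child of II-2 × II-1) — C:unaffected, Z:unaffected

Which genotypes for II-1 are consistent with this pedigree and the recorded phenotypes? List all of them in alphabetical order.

II-1 ∈ {Cc ZZ, Cc Zz}

C/I-1 aff ·: cc
C/I-2 un ·: CC|Cc
C/II-1 un I-1×I-2: Cc
C/II-2 un ·: CC|Cc
C/II-3 un I-1×I-2: Cc
C/III-1 un II-2×II-1: CC|Cc
⇒ C over [I-1,I-2,II-1,II-2,II-3,III-1]: 8 consistent
Z/I-1 un ·: Zz
Z/I-2 un ·: Zz
Z/II-1 un I-1×I-2: ZZ|Zz
Z/II-2 ? ·: ZZ|Zz|zz
Z/II-3 aff I-1×I-2: zz
Z/III-1 un II-2×II-1: ZZ|Zz
⇒ Z over [I-1,I-2,II-1,II-2,II-3,III-1]: 9 consistent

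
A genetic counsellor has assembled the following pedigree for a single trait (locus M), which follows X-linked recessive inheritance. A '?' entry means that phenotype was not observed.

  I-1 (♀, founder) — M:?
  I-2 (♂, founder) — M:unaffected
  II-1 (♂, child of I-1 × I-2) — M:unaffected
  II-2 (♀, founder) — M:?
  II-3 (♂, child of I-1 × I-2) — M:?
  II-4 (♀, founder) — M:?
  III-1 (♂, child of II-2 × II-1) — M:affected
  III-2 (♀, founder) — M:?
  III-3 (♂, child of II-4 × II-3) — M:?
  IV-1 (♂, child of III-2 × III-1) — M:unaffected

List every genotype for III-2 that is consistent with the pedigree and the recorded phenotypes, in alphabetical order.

M/I-1 ? ·: X^MX^M|X^MX^m
M/I-2 un ·: X^MY
M/II-1 un I-1×I-2: X^MY
M/II-2 ? ·: X^MX^m|X^mX^m
M/II-3 ? I-1×I-2: X^MY|X^mY
M/II-4 ? ·: X^MX^M|X^MX^m|X^mX^m
M/III-1 aff II-2×II-1: X^mY
M/III-2 ? ·: X^MX^M|X^MX^m
M/III-3 ? II-4×II-3: X^MY|X^mY
M/IV-1 un III-2×III-1: X^MY
⇒ M over [I-1,I-2,II-1,II-2,II-3,II-4,III-1,III-2,III-3,IV-1]: 48 consistent

III-2 ∈ {X^MX^M, X^MX^m}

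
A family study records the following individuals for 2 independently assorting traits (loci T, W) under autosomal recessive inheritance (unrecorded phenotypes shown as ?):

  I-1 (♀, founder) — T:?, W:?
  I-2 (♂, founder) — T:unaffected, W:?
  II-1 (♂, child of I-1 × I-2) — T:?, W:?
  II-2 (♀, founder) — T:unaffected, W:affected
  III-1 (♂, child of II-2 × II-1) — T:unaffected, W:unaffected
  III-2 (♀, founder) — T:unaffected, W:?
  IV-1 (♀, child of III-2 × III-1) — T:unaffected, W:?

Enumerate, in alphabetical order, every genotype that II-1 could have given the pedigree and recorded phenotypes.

II-1 ∈ {TT WW, TT Ww, Tt WW, Tt Ww, tt WW, tt Ww}

T/I-1 ? ·: TT|Tt|tt
T/I-2 un ·: TT|Tt
T/II-1 ? I-1×I-2: TT|Tt|tt
T/II-2 un ·: TT|Tt
T/III-1 un II-2×II-1: TT|Tt
T/III-2 un ·: TT|Tt
T/IV-1 un III-2×III-1: TT|Tt
⇒ T over [I-1,I-2,II-1,II-2,III-1,III-2,IV-1]: 126 consistent
W/I-1 ? ·: WW|Ww|ww
W/I-2 ? ·: WW|Ww|ww
W/II-1 ? I-1×I-2: WW|Ww
W/II-2 aff ·: ww
W/III-1 un II-2×II-1: Ww
W/III-2 ? ·: WW|Ww|ww
W/IV-1 ? III-2×III-1: WW|Ww|ww
⇒ W over [I-1,I-2,II-1,II-2,III-1,III-2,IV-1]: 77 consistent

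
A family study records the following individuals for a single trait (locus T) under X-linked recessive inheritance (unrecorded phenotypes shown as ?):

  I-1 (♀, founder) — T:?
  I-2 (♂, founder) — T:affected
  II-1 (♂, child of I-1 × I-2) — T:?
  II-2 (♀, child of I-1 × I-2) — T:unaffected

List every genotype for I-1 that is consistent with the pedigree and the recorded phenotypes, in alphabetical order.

I-1 ∈ {X^TX^T, X^TX^t}

T/I-1 ? ·: X^TX^T|X^TX^t
T/I-2 aff ·: X^tY
T/II-1 ? I-1×I-2: X^TY|X^tY
T/II-2 un I-1×I-2: X^TX^t
⇒ T over [I-1,I-2,II-1,II-2]: 3 consistent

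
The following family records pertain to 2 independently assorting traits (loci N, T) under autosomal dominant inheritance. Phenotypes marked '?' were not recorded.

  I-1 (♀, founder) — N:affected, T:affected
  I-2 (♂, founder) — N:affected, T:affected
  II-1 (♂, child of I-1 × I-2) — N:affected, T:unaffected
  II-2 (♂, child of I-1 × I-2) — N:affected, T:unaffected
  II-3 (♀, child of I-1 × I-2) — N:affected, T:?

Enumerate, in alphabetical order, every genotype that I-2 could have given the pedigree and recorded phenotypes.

I-2 ∈ {NN Tt, Nn Tt}

N/I-1 aff ·: Nn|NN
N/I-2 aff ·: Nn|NN
N/II-1 aff I-1×I-2: Nn|NN
N/II-2 aff I-1×I-2: Nn|NN
N/II-3 aff I-1×I-2: Nn|NN
⇒ N over [I-1,I-2,II-1,II-2,II-3]: 25 consistent
T/I-1 aff ·: Tt
T/I-2 aff ·: Tt
T/II-1 un I-1×I-2: tt
T/II-2 un I-1×I-2: tt
T/II-3 ? I-1×I-2: tt|Tt|TT
⇒ T over [I-1,I-2,II-1,II-2,II-3]: 3 consistent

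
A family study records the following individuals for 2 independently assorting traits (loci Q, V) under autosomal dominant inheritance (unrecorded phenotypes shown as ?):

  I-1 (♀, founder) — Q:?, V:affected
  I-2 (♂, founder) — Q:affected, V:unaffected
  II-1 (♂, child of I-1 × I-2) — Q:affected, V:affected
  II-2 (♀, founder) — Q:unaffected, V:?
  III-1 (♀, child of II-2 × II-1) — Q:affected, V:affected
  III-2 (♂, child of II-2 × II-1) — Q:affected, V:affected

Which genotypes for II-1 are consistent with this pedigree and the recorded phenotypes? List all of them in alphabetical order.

II-1 ∈ {QQ Vv, Qq Vv}

Q/I-1 ? ·: qq|Qq|QQ
Q/I-2 aff ·: Qq|QQ
Q/II-1 aff I-1×I-2: Qq|QQ
Q/II-2 un ·: qq
Q/III-1 aff II-2×II-1: Qq
Q/III-2 aff II-2×II-1: Qq
⇒ Q over [I-1,I-2,II-1,II-2,III-1,III-2]: 9 consistent
V/I-1 aff ·: Vv|VV
V/I-2 un ·: vv
V/II-1 aff I-1×I-2: Vv
V/II-2 ? ·: vv|Vv|VV
V/III-1 aff II-2×II-1: Vv|VV
V/III-2 aff II-2×II-1: Vv|VV
⇒ V over [I-1,I-2,II-1,II-2,III-1,III-2]: 18 consistent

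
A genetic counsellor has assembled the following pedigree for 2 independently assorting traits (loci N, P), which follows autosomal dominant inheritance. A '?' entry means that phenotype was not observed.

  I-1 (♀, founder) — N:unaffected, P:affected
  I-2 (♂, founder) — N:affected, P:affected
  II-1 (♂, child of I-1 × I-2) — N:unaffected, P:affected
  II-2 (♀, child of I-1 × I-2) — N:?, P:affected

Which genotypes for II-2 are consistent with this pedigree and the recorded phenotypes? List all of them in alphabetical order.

II-2 ∈ {Nn PP, Nn Pp, nn PP, nn Pp}

N/I-1 un ·: nn
N/I-2 aff ·: Nn
N/II-1 un I-1×I-2: nn
N/II-2 ? I-1×I-2: nn|Nn
⇒ N over [I-1,I-2,II-1,II-2]: 2 consistent
P/I-1 aff ·: Pp|PP
P/I-2 aff ·: Pp|PP
P/II-1 aff I-1×I-2: Pp|PP
P/II-2 aff I-1×I-2: Pp|PP
⇒ P over [I-1,I-2,II-1,II-2]: 13 consistent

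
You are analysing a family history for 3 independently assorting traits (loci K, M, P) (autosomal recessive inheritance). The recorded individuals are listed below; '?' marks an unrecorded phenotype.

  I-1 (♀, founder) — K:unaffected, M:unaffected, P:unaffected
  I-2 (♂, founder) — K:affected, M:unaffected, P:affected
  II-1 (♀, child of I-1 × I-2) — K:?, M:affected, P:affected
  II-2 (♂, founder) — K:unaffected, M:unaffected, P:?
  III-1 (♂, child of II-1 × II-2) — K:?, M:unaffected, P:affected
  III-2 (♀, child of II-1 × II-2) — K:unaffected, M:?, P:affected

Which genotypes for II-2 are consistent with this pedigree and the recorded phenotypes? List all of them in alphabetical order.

II-2 ∈ {KK MM Pp, KK MM pp, KK Mm Pp, KK Mm pp, Kk MM Pp, Kk MM pp, Kk Mm Pp, Kk Mm pp}

K/I-1 un ·: KK|Kk
K/I-2 aff ·: kk
K/II-1 ? I-1×I-2: Kk|kk
K/II-2 un ·: KK|Kk
K/III-1 ? II-1×II-2: KK|Kk|kk
K/III-2 un II-1×II-2: KK|Kk
⇒ K over [I-1,I-2,II-1,II-2,III-1,III-2]: 23 consistent
M/I-1 un ·: Mm
M/I-2 un ·: Mm
M/II-1 aff I-1×I-2: mm
M/II-2 un ·: MM|Mm
M/III-1 un II-1×II-2: Mm
M/III-2 ? II-1×II-2: Mm|mm
⇒ M over [I-1,I-2,II-1,II-2,III-1,III-2]: 3 consistent
P/I-1 un ·: Pp
P/I-2 aff ·: pp
P/II-1 aff I-1×I-2: pp
P/II-2 ? ·: Pp|pp
P/III-1 aff II-1×II-2: pp
P/III-2 aff II-1×II-2: pp
⇒ P over [I-1,I-2,II-1,II-2,III-1,III-2]: 2 consistent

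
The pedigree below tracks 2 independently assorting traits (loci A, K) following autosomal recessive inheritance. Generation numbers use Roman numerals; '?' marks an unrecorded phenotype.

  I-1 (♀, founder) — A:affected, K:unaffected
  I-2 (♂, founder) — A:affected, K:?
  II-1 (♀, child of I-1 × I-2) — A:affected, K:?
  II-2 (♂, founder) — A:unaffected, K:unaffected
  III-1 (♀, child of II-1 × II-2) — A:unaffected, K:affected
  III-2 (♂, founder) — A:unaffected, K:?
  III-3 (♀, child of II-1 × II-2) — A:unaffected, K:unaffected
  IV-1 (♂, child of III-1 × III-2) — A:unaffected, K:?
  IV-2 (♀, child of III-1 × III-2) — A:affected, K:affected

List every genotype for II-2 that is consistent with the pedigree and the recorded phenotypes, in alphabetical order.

A/I-1 aff ·: aa
A/I-2 aff ·: aa
A/II-1 aff I-1×I-2: aa
A/II-2 un ·: AA|Aa
A/III-1 un II-1×II-2: Aa
A/III-2 un ·: Aa
A/III-3 un II-1×II-2: Aa
A/IV-1 un III-1×III-2: AA|Aa
A/IV-2 aff III-1×III-2: aa
⇒ A over [I-1,I-2,II-1,II-2,III-1,III-2,III-3,IV-1,IV-2]: 4 consistent
K/I-1 un ·: KK|Kk
K/I-2 ? ·: KK|Kk|kk
K/II-1 ? I-1×I-2: Kk|kk
K/II-2 un ·: Kk
K/III-1 aff II-1×II-2: kk
K/III-2 ? ·: Kk|kk
K/III-3 un II-1×II-2: KK|Kk
K/IV-1 ? III-1×III-2: Kk|kk
K/IV-2 aff III-1×III-2: kk
⇒ K over [I-1,I-2,II-1,II-2,III-1,III-2,III-3,IV-1,IV-2]: 36 consistent

II-2 ∈ {AA Kk, Aa Kk}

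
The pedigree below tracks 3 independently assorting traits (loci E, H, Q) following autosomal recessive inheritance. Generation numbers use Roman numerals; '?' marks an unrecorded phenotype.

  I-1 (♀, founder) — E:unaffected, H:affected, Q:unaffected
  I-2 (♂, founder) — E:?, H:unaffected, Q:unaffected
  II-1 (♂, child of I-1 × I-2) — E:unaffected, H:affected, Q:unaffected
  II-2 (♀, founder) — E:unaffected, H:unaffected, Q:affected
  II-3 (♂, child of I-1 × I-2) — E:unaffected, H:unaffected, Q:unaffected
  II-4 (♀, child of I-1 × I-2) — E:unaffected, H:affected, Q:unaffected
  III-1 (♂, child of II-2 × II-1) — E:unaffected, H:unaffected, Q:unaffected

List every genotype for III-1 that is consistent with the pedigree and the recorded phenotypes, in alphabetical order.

III-1 ∈ {EE Hh Qq, Ee Hh Qq}

E/I-1 un ·: EE|Ee
E/I-2 ? ·: EE|Ee|ee
E/II-1 un I-1×I-2: EE|Ee
E/II-2 un ·: EE|Ee
E/II-3 un I-1×I-2: EE|Ee
E/II-4 un I-1×I-2: EE|Ee
E/III-1 un II-2×II-1: EE|Ee
⇒ E over [I-1,I-2,II-1,II-2,II-3,II-4,III-1]: 95 consistent
H/I-1 aff ·: hh
H/I-2 un ·: Hh
H/II-1 aff I-1×I-2: hh
H/II-2 un ·: HH|Hh
H/II-3 un I-1×I-2: Hh
H/II-4 aff I-1×I-2: hh
H/III-1 un II-2×II-1: Hh
⇒ H over [I-1,I-2,II-1,II-2,II-3,II-4,III-1]: 2 consistent
Q/I-1 un ·: QQ|Qq
Q/I-2 un ·: QQ|Qq
Q/II-1 un I-1×I-2: QQ|Qq
Q/II-2 aff ·: qq
Q/II-3 un I-1×I-2: QQ|Qq
Q/II-4 un I-1×I-2: QQ|Qq
Q/III-1 un II-2×II-1: Qq
⇒ Q over [I-1,I-2,II-1,II-2,II-3,II-4,III-1]: 25 consistent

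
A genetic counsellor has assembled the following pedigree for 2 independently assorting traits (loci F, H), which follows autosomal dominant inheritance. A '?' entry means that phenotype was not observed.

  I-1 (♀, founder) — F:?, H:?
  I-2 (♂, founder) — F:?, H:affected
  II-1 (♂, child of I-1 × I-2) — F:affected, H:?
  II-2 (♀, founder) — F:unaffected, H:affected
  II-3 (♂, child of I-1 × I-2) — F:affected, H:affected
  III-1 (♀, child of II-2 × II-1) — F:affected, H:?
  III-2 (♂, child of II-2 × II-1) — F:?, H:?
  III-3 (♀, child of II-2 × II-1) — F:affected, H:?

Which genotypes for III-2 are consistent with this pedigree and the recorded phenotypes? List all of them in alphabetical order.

III-2 ∈ {Ff HH, Ff Hh, Ff hh, ff HH, ff Hh, ff hh}

F/I-1 ? ·: ff|Ff|FF
F/I-2 ? ·: ff|Ff|FF
F/II-1 aff I-1×I-2: Ff|FF
F/II-2 un ·: ff
F/II-3 aff I-1×I-2: Ff|FF
F/III-1 aff II-2×II-1: Ff
F/III-2 ? II-2×II-1: ff|Ff
F/III-3 aff II-2×II-1: Ff
⇒ F over [I-1,I-2,II-1,II-2,II-3,III-1,III-2,III-3]: 27 consistent
H/I-1 ? ·: hh|Hh|HH
H/I-2 aff ·: Hh|HH
H/II-1 ? I-1×I-2: hh|Hh|HH
H/II-2 aff ·: Hh|HH
H/II-3 aff I-1×I-2: Hh|HH
H/III-1 ? II-2×II-1: hh|Hh|HH
H/III-2 ? II-2×II-1: hh|Hh|HH
H/III-3 ? II-2×II-1: hh|Hh|HH
⇒ H over [I-1,I-2,II-1,II-2,II-3,III-1,III-2,III-3]: 370 consistent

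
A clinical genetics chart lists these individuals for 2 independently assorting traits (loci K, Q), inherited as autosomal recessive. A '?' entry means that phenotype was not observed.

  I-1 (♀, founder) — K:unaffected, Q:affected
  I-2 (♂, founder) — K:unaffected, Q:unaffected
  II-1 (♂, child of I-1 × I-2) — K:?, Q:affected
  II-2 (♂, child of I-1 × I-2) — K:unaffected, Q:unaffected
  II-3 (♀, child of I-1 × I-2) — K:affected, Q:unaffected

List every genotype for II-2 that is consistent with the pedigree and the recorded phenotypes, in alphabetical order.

II-2 ∈ {KK Qq, Kk Qq}

K/I-1 un ·: Kk
K/I-2 un ·: Kk
K/II-1 ? I-1×I-2: KK|Kk|kk
K/II-2 un I-1×I-2: KK|Kk
K/II-3 aff I-1×I-2: kk
⇒ K over [I-1,I-2,II-1,II-2,II-3]: 6 consistent
Q/I-1 aff ·: qq
Q/I-2 un ·: Qq
Q/II-1 aff I-1×I-2: qq
Q/II-2 un I-1×I-2: Qq
Q/II-3 un I-1×I-2: Qq
⇒ Q over [I-1,I-2,II-1,II-2,II-3]: 1 consistent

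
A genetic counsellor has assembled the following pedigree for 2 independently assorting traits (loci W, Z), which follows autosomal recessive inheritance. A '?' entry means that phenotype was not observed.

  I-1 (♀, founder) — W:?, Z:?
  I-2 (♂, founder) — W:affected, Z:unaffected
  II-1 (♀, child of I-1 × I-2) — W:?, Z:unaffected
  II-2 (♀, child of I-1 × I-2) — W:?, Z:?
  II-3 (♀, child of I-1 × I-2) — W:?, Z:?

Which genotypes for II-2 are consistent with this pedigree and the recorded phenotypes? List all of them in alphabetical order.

W/I-1 ? ·: WW|Ww|ww
W/I-2 aff ·: ww
W/II-1 ? I-1×I-2: Ww|ww
W/II-2 ? I-1×I-2: Ww|ww
W/II-3 ? I-1×I-2: Ww|ww
⇒ W over [I-1,I-2,II-1,II-2,II-3]: 10 consistent
Z/I-1 ? ·: ZZ|Zz|zz
Z/I-2 un ·: ZZ|Zz
Z/II-1 un I-1×I-2: ZZ|Zz
Z/II-2 ? I-1×I-2: ZZ|Zz|zz
Z/II-3 ? I-1×I-2: ZZ|Zz|zz
⇒ Z over [I-1,I-2,II-1,II-2,II-3]: 40 consistent

II-2 ∈ {Ww ZZ, Ww Zz, Ww zz, ww ZZ, ww Zz, ww zz}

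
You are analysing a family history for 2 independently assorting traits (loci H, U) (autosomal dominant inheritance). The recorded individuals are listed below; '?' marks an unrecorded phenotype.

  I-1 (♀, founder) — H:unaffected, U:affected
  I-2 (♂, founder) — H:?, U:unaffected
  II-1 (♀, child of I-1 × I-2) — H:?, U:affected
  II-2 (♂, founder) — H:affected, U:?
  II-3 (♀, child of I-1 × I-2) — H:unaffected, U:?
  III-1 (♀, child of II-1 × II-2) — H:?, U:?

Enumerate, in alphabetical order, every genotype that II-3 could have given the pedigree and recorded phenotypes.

H/I-1 un ·: hh
H/I-2 ? ·: hh|Hh
H/II-1 ? I-1×I-2: hh|Hh
H/II-2 aff ·: Hh|HH
H/II-3 un I-1×I-2: hh
H/III-1 ? II-1×II-2: hh|Hh|HH
⇒ H over [I-1,I-2,II-1,II-2,II-3,III-1]: 11 consistent
U/I-1 aff ·: Uu|UU
U/I-2 un ·: uu
U/II-1 aff I-1×I-2: Uu
U/II-2 ? ·: uu|Uu|UU
U/II-3 ? I-1×I-2: uu|Uu
U/III-1 ? II-1×II-2: uu|Uu|UU
⇒ U over [I-1,I-2,II-1,II-2,II-3,III-1]: 21 consistent

II-3 ∈ {hh Uu, hh uu}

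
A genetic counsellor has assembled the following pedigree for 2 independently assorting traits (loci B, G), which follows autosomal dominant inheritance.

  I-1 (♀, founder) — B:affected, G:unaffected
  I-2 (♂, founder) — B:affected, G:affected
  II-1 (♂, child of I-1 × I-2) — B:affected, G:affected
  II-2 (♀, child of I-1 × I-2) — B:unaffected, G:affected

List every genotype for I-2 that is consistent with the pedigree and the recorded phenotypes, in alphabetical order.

I-2 ∈ {Bb GG, Bb Gg}

B/I-1 aff ·: Bb
B/I-2 aff ·: Bb
B/II-1 aff I-1×I-2: Bb|BB
B/II-2 un I-1×I-2: bb
⇒ B over [I-1,I-2,II-1,II-2]: 2 consistent
G/I-1 un ·: gg
G/I-2 aff ·: Gg|GG
G/II-1 aff I-1×I-2: Gg
G/II-2 aff I-1×I-2: Gg
⇒ G over [I-1,I-2,II-1,II-2]: 2 consistent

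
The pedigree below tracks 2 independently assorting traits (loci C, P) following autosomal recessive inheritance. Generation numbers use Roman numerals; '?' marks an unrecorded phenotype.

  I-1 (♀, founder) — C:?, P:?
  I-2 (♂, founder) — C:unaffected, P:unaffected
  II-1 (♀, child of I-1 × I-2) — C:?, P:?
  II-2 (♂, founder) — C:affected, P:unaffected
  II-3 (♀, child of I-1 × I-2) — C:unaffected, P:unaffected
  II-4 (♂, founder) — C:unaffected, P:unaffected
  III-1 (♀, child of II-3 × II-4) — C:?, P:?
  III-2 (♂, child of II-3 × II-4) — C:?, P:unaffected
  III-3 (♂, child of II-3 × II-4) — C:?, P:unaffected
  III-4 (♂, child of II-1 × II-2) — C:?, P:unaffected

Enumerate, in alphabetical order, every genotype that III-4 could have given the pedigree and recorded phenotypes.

III-4 ∈ {Cc PP, Cc Pp, cc PP, cc Pp}

C/I-1 ? ·: CC|Cc|cc
C/I-2 un ·: CC|Cc
C/II-1 ? I-1×I-2: CC|Cc|cc
C/II-2 aff ·: cc
C/II-3 un I-1×I-2: CC|Cc
C/II-4 un ·: CC|Cc
C/III-1 ? II-3×II-4: CC|Cc|cc
C/III-2 ? II-3×II-4: CC|Cc|cc
C/III-3 ? II-3×II-4: CC|Cc|cc
C/III-4 ? II-1×II-2: Cc|cc
⇒ C over [I-1,I-2,II-1,II-2,II-3,II-4,III-1,III-2,III-3,III-4]: 624 consistent
P/I-1 ? ·: PP|Pp|pp
P/I-2 un ·: PP|Pp
P/II-1 ? I-1×I-2: PP|Pp|pp
P/II-2 un ·: PP|Pp
P/II-3 un I-1×I-2: PP|Pp
P/II-4 un ·: PP|Pp
P/III-1 ? II-3×II-4: PP|Pp|pp
P/III-2 un II-3×II-4: PP|Pp
P/III-3 un II-3×II-4: PP|Pp
P/III-4 un II-1×II-2: PP|Pp
⇒ P over [I-1,I-2,II-1,II-2,II-3,II-4,III-1,III-2,III-3,III-4]: 894 consistent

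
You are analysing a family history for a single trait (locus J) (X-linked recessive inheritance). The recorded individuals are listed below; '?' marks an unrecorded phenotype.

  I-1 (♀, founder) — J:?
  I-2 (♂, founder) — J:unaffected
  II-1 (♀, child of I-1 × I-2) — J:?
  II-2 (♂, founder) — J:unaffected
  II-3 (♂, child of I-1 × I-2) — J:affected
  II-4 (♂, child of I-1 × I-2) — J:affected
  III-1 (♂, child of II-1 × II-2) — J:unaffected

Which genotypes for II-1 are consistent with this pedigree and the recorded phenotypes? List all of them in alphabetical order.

J/I-1 ? ·: X^JX^j|X^jX^j
J/I-2 un ·: X^JY
J/II-1 ? I-1×I-2: X^JX^J|X^JX^j
J/II-2 un ·: X^JY
J/II-3 aff I-1×I-2: X^jY
J/II-4 aff I-1×I-2: X^jY
J/III-1 un II-1×II-2: X^JY
⇒ J over [I-1,I-2,II-1,II-2,II-3,II-4,III-1]: 3 consistent

II-1 ∈ {X^JX^J, X^JX^j}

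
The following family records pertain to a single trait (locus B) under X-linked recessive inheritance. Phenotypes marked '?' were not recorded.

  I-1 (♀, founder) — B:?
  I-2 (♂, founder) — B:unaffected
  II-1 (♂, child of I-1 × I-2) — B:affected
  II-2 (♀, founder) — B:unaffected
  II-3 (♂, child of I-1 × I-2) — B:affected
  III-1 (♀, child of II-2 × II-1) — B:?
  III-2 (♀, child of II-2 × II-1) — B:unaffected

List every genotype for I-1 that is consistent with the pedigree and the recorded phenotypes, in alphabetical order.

B/I-1 ? ·: X^BX^b|X^bX^b
B/I-2 un ·: X^BY
B/II-1 aff I-1×I-2: X^bY
B/II-2 un ·: X^BX^B|X^BX^b
B/II-3 aff I-1×I-2: X^bY
B/III-1 ? II-2×II-1: X^BX^b|X^bX^b
B/III-2 un II-2×II-1: X^BX^b
⇒ B over [I-1,I-2,II-1,II-2,II-3,III-1,III-2]: 6 consistent

I-1 ∈ {X^BX^b, X^bX^b}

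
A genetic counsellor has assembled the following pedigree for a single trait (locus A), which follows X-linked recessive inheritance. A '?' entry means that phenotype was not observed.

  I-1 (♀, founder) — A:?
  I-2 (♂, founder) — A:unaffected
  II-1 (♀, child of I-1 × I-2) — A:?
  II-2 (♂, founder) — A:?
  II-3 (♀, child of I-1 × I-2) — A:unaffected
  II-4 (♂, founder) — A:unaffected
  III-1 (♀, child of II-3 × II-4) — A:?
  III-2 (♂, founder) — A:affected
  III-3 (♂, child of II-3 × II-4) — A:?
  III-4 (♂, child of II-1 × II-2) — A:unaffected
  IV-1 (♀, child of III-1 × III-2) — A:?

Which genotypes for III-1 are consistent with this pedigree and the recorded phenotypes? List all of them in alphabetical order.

III-1 ∈ {X^AX^A, X^AX^a}

A/I-1 ? ·: X^AX^A|X^AX^a|X^aX^a
A/I-2 un ·: X^AY
A/II-1 ? I-1×I-2: X^AX^A|X^AX^a
A/II-2 ? ·: X^AY|X^aY
A/II-3 un I-1×I-2: X^AX^A|X^AX^a
A/II-4 un ·: X^AY
A/III-1 ? II-3×II-4: X^AX^A|X^AX^a
A/III-2 aff ·: X^aY
A/III-3 ? II-3×II-4: X^AY|X^aY
A/III-4 un II-1×II-2: X^AY
A/IV-1 ? III-1×III-2: X^AX^a|X^aX^a
⇒ A over [I-1,I-2,II-1,II-2,II-3,II-4,III-1,III-2,III-3,III-4,IV-1]: 42 consistent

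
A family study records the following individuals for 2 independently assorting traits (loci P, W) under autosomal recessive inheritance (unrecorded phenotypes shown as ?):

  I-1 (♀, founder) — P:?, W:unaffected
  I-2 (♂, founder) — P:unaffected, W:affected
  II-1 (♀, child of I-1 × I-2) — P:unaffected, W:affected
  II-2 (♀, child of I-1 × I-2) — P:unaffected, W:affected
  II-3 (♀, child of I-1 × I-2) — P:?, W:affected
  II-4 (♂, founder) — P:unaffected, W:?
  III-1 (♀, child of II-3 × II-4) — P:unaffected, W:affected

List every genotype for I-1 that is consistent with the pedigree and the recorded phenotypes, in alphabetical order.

I-1 ∈ {PP Ww, Pp Ww, pp Ww}

P/I-1 ? ·: PP|Pp|pp
P/I-2 un ·: PP|Pp
P/II-1 un I-1×I-2: PP|Pp
P/II-2 un I-1×I-2: PP|Pp
P/II-3 ? I-1×I-2: PP|Pp|pp
P/II-4 un ·: PP|Pp
P/III-1 un II-3×II-4: PP|Pp
⇒ P over [I-1,I-2,II-1,II-2,II-3,II-4,III-1]: 105 consistent
W/I-1 un ·: Ww
W/I-2 aff ·: ww
W/II-1 aff I-1×I-2: ww
W/II-2 aff I-1×I-2: ww
W/II-3 aff I-1×I-2: ww
W/II-4 ? ·: Ww|ww
W/III-1 aff II-3×II-4: ww
⇒ W over [I-1,I-2,II-1,II-2,II-3,II-4,III-1]: 2 consistent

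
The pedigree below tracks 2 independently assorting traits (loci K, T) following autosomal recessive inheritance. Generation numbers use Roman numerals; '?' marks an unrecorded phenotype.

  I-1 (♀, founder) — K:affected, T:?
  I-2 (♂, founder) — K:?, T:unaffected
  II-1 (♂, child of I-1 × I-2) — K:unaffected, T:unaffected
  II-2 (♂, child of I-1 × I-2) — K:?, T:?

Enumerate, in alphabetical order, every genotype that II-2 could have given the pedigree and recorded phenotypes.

II-2 ∈ {Kk TT, Kk Tt, Kk tt, kk TT, kk Tt, kk tt}

K/I-1 aff ·: kk
K/I-2 ? ·: KK|Kk
K/II-1 un I-1×I-2: Kk
K/II-2 ? I-1×I-2: Kk|kk
⇒ K over [I-1,I-2,II-1,II-2]: 3 consistent
T/I-1 ? ·: TT|Tt|tt
T/I-2 un ·: TT|Tt
T/II-1 un I-1×I-2: TT|Tt
T/II-2 ? I-1×I-2: TT|Tt|tt
⇒ T over [I-1,I-2,II-1,II-2]: 18 consistent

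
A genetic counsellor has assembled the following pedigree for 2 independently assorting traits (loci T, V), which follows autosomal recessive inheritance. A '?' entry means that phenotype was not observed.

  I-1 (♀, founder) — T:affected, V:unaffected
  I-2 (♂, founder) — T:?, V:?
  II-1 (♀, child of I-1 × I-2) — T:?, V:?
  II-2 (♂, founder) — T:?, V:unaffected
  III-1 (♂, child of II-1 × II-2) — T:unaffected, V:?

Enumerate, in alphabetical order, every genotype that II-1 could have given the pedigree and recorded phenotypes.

II-1 ∈ {Tt VV, Tt Vv, Tt vv, tt VV, tt Vv, tt vv}

T/I-1 aff ·: tt
T/I-2 ? ·: TT|Tt|tt
T/II-1 ? I-1×I-2: Tt|tt
T/II-2 ? ·: TT|Tt|tt
T/III-1 un II-1×II-2: TT|Tt
⇒ T over [I-1,I-2,II-1,II-2,III-1]: 14 consistent
V/I-1 un ·: VV|Vv
V/I-2 ? ·: VV|Vv|vv
V/II-1 ? I-1×I-2: VV|Vv|vv
V/II-2 un ·: VV|Vv
V/III-1 ? II-1×II-2: VV|Vv|vv
⇒ V over [I-1,I-2,II-1,II-2,III-1]: 43 consistent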